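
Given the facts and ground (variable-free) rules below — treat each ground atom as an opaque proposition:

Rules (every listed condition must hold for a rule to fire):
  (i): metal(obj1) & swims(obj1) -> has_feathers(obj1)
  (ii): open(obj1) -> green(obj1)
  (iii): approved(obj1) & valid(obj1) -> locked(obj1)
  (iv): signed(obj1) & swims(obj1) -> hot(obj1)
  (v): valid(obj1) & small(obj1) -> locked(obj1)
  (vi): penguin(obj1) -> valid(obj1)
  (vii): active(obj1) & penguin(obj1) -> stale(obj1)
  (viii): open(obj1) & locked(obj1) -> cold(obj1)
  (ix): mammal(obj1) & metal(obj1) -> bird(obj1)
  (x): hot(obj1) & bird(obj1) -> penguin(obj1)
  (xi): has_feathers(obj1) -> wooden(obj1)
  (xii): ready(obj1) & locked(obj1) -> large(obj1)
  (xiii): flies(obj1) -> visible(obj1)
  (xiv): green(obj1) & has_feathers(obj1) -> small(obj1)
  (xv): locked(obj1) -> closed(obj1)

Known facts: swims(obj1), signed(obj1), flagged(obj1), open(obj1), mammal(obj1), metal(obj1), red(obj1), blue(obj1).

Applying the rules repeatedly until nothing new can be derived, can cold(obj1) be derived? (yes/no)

yes

Round 1: (i) [metal(obj1) & swims(obj1) -> has_feathers(obj1)]; (ii) [open(obj1) -> green(obj1)]; (iv) [signed(obj1) & swims(obj1) -> hot(obj1)]; (ix) [mammal(obj1) & metal(obj1) -> bird(obj1)]. Adds has_feathers(obj1), green(obj1), hot(obj1), bird(obj1).
Round 2: (x) [hot(obj1) & bird(obj1) -> penguin(obj1)]; (xi) [has_feathers(obj1) -> wooden(obj1)]; (xiv) [green(obj1) & has_feathers(obj1) -> small(obj1)]. Adds penguin(obj1), wooden(obj1), small(obj1).
Round 3: (vi) [penguin(obj1) -> valid(obj1)]. Adds valid(obj1).
Round 4: (v) [valid(obj1) & small(obj1) -> locked(obj1)]. Adds locked(obj1).
Round 5: (viii) [open(obj1) & locked(obj1) -> cold(obj1)]; (xv) [locked(obj1) -> closed(obj1)]. Adds cold(obj1), closed(obj1).
cold(obj1) appears in round 5, so it is derivable.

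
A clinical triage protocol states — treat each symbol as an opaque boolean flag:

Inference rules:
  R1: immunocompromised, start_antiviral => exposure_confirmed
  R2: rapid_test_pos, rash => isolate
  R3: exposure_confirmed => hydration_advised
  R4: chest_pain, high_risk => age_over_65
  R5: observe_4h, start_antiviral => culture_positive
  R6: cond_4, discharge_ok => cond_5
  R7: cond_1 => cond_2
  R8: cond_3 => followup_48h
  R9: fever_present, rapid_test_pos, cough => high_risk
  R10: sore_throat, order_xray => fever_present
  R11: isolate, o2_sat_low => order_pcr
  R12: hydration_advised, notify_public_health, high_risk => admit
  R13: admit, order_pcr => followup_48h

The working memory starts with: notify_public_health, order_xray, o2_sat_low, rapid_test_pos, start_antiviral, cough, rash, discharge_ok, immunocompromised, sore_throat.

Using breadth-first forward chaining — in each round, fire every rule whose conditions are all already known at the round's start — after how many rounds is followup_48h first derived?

4

Round 1 — R1, R2, R10, derive exposure_confirmed, isolate, fever_present.
Round 2 — R3, R9, R11, derive hydration_advised, high_risk, order_pcr.
Round 3 — R12, derive admit.
Round 4 — R13, derive followup_48h.
followup_48h first appears in round 4.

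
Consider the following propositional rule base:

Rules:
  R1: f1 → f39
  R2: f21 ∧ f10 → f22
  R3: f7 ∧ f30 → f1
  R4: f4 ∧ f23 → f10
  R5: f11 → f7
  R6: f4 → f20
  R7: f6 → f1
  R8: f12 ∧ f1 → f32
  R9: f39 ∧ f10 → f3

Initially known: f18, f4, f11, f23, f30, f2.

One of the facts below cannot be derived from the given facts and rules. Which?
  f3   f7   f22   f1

f22

Round 1: R4 [f4 ∧ f23 → f10]; R5 [f11 → f7]; R6 [f4 → f20]. New: f10, f7, f20.
Round 2: R3 [f7 ∧ f30 → f1]. New: f1.
Round 3: R1 [f1 → f39]. New: f39.
Round 4: R9 [f39 ∧ f10 → f3]. New: f3.
Derived: f7 (round 1), f3 (round 4), f1 (round 2). f22 never appears in any round.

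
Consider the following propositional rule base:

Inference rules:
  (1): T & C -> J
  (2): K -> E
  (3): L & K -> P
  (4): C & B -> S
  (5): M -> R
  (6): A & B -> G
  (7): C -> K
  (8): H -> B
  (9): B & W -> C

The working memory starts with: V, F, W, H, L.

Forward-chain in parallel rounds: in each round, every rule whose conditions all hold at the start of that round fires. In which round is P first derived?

4

Round 1 fires (8), giving B.
Round 2 fires (9), giving C.
Round 3 fires (4), (7), giving S, K.
Round 4 fires (2), (3), giving E, P.
P first appears in round 4.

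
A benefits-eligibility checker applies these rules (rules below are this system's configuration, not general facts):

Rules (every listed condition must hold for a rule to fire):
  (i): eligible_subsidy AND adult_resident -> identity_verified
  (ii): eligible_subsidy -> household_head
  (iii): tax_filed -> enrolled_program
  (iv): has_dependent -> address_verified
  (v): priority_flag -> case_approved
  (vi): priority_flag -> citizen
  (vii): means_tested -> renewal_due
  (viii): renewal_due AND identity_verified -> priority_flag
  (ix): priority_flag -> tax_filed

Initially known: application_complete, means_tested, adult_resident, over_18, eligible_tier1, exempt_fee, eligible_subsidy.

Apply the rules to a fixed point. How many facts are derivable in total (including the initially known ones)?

Round 1 — (i), (ii), (vii), derive identity_verified, household_head, renewal_due.
Round 2 — (viii), derive priority_flag.
Round 3 — (v), (vi), (ix), derive case_approved, citizen, tax_filed.
Round 4 — (iii), derive enrolled_program.
Closure: {adult_resident, application_complete, case_approved, citizen, eligible_subsidy, eligible_tier1, enrolled_program, exempt_fee, household_head, identity_verified, means_tested, over_18, priority_flag, renewal_due, tax_filed} — 15 facts.

15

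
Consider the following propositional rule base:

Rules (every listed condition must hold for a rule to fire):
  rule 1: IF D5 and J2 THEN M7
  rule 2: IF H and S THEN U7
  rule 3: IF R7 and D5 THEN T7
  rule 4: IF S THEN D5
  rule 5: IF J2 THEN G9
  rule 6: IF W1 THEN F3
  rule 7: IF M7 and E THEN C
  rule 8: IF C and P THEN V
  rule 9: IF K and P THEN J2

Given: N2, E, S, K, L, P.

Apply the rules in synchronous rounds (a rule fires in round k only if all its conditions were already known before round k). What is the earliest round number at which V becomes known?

4

Round 1: rule 4 [IF S THEN D5]; rule 9 [IF K and P THEN J2]. New: D5, J2.
Round 2: rule 1 [IF D5 and J2 THEN M7]; rule 5 [IF J2 THEN G9]. New: M7, G9.
Round 3: rule 7 [IF M7 and E THEN C]. New: C.
Round 4: rule 8 [IF C and P THEN V]. New: V.
V first appears in round 4.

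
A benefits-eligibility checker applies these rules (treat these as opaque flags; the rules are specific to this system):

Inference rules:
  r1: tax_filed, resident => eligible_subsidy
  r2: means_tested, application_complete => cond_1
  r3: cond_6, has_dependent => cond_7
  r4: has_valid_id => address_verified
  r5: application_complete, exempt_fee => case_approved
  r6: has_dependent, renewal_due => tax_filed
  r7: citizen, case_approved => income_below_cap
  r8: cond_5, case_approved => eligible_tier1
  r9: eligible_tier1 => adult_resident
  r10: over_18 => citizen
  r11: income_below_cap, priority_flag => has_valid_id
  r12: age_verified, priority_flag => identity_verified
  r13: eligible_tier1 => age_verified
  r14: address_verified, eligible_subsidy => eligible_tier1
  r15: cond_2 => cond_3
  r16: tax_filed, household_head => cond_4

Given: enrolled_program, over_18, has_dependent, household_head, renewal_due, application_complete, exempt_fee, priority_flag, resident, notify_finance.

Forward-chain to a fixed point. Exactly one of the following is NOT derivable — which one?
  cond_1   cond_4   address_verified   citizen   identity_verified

cond_1

Round 1: r5 [application_complete, exempt_fee => case_approved]; r6 [has_dependent, renewal_due => tax_filed]; r10 [over_18 => citizen]. New: case_approved, tax_filed, citizen.
Round 2: r1 [tax_filed, resident => eligible_subsidy]; r7 [citizen, case_approved => income_below_cap]; r16 [tax_filed, household_head => cond_4]. New: eligible_subsidy, income_below_cap, cond_4.
Round 3: r11 [income_below_cap, priority_flag => has_valid_id]. New: has_valid_id.
Round 4: r4 [has_valid_id => address_verified]. New: address_verified.
Round 5: r14 [address_verified, eligible_subsidy => eligible_tier1]. New: eligible_tier1.
Round 6: r9 [eligible_tier1 => adult_resident]; r13 [eligible_tier1 => age_verified]. New: adult_resident, age_verified.
Round 7: r12 [age_verified, priority_flag => identity_verified]. New: identity_verified.
Derived: citizen (round 1), identity_verified (round 7), cond_4 (round 2), address_verified (round 4). cond_1 never appears in any round.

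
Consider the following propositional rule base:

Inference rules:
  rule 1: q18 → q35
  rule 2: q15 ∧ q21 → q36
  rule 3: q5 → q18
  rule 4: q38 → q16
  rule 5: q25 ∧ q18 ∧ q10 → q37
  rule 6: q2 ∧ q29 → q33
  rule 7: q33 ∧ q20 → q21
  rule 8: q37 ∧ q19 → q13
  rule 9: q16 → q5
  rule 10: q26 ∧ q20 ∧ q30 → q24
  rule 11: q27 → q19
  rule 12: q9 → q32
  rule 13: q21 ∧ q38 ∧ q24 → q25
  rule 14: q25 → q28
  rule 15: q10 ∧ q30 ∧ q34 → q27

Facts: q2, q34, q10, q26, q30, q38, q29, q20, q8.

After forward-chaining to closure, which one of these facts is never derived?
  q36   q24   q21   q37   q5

Round 1 fires rule 4, rule 6, rule 10, rule 15, giving q16, q33, q24, q27.
Round 2 fires rule 7, rule 9, rule 11, giving q21, q5, q19.
Round 3 fires rule 3, rule 13, giving q18, q25.
Round 4 fires rule 1, rule 5, rule 14, giving q35, q37, q28.
Round 5 fires rule 8, giving q13.
Derived: q21 (round 2), q37 (round 4), q24 (round 1), q5 (round 2). q36 never appears in any round.

q36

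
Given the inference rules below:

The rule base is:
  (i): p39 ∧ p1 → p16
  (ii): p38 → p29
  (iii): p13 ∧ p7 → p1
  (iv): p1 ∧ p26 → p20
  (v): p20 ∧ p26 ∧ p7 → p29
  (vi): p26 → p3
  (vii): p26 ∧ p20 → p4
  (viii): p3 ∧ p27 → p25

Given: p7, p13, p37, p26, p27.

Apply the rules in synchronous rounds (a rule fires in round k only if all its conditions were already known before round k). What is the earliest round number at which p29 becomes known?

3

Round 1: (iii) [p13 ∧ p7 → p1]; (vi) [p26 → p3]. Adds p1, p3.
Round 2: (iv) [p1 ∧ p26 → p20]; (viii) [p3 ∧ p27 → p25]. Adds p20, p25.
Round 3: (v) [p20 ∧ p26 ∧ p7 → p29]; (vii) [p26 ∧ p20 → p4]. Adds p29, p4.
p29 first appears in round 3.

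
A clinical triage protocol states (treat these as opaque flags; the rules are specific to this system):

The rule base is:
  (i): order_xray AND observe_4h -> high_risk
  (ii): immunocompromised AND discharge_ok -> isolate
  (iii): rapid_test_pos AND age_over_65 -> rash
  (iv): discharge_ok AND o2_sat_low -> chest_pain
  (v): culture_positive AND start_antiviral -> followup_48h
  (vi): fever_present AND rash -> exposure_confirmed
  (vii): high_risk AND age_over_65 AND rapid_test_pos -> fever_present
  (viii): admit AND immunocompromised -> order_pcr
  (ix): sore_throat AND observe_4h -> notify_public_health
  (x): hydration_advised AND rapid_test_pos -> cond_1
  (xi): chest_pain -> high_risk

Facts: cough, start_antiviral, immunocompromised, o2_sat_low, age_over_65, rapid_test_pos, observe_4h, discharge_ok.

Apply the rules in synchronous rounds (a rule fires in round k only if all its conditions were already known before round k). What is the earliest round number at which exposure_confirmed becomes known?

Round 1 — (ii), (iii), (iv), derive isolate, rash, chest_pain.
Round 2 — (xi), derive high_risk.
Round 3 — (vii), derive fever_present.
Round 4 — (vi), derive exposure_confirmed.
exposure_confirmed first appears in round 4.

4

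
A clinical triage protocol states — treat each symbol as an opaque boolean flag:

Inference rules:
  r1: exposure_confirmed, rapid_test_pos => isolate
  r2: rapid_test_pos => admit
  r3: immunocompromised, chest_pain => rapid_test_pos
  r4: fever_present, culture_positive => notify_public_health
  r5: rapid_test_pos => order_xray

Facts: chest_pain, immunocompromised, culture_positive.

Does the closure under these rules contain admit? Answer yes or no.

Round 1 — r3, derive rapid_test_pos.
Round 2 — r2, r5, derive admit, order_xray.
admit appears in round 2, so it is derivable.

yes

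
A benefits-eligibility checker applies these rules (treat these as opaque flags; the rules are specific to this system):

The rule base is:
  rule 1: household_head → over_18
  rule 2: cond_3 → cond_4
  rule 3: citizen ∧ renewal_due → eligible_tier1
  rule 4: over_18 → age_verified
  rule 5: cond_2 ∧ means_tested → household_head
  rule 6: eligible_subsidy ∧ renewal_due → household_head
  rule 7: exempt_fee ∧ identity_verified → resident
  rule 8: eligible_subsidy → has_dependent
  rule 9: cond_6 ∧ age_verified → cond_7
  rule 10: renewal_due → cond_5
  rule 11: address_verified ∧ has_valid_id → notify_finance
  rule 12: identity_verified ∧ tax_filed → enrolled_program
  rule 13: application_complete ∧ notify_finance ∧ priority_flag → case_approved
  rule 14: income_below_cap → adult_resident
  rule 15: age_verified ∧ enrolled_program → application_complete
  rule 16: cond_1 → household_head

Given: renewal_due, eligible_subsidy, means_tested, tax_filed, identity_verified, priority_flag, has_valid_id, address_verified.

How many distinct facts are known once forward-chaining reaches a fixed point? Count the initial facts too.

Round 1: rule 6 [eligible_subsidy ∧ renewal_due → household_head]; rule 8 [eligible_subsidy → has_dependent]; rule 10 [renewal_due → cond_5]; rule 11 [address_verified ∧ has_valid_id → notify_finance]; rule 12 [identity_verified ∧ tax_filed → enrolled_program]. New: household_head, has_dependent, cond_5, notify_finance, enrolled_program.
Round 2: rule 1 [household_head → over_18]. New: over_18.
Round 3: rule 4 [over_18 → age_verified]. New: age_verified.
Round 4: rule 15 [age_verified ∧ enrolled_program → application_complete]. New: application_complete.
Round 5: rule 13 [application_complete ∧ notify_finance ∧ priority_flag → case_approved]. New: case_approved.
Closure: {address_verified, age_verified, application_complete, case_approved, cond_5, eligible_subsidy, enrolled_program, has_dependent, has_valid_id, household_head, identity_verified, means_tested, notify_finance, over_18, priority_flag, renewal_due, tax_filed} — 17 facts.

17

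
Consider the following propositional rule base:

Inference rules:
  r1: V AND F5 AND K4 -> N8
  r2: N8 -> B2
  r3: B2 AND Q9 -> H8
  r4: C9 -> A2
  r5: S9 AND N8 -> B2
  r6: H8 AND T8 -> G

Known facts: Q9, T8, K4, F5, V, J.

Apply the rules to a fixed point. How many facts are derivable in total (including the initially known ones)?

Round 1 — r1, derive N8.
Round 2 — r2, derive B2.
Round 3 — r3, derive H8.
Round 4 — r6, derive G.
Closure: {B2, F5, G, H8, J, K4, N8, Q9, T8, V} — 10 facts.

10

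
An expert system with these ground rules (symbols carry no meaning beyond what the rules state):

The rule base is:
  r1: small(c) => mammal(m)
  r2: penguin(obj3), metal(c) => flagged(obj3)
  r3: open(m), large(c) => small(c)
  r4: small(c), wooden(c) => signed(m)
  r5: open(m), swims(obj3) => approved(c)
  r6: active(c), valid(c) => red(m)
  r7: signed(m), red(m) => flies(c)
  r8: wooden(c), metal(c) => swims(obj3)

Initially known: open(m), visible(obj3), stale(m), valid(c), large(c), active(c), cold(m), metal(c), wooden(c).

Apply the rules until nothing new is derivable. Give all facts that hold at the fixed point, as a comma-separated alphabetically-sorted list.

active(c), approved(c), cold(m), flies(c), large(c), mammal(m), metal(c), open(m), red(m), signed(m), small(c), stale(m), swims(obj3), valid(c), visible(obj3), wooden(c)

Round 1: r3 [open(m), large(c) => small(c)]; r6 [active(c), valid(c) => red(m)]; r8 [wooden(c), metal(c) => swims(obj3)]. Adds small(c), red(m), swims(obj3).
Round 2: r1 [small(c) => mammal(m)]; r4 [small(c), wooden(c) => signed(m)]; r5 [open(m), swims(obj3) => approved(c)]. Adds mammal(m), signed(m), approved(c).
Round 3: r7 [signed(m), red(m) => flies(c)]. Adds flies(c).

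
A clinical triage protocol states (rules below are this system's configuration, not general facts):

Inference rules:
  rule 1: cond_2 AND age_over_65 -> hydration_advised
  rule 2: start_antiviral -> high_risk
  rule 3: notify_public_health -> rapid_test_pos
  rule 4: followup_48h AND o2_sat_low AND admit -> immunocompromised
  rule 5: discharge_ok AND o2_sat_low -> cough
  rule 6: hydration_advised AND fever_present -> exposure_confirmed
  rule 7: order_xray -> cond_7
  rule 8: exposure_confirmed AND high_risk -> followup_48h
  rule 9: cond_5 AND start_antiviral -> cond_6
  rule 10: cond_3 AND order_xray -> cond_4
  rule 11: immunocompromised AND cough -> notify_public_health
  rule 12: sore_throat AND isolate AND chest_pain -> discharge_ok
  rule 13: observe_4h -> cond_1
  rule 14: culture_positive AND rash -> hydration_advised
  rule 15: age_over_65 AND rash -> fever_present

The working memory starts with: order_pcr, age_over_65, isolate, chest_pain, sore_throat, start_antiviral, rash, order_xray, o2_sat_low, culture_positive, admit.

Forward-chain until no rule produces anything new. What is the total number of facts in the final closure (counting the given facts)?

Round 1: rule 2 [start_antiviral -> high_risk]; rule 7 [order_xray -> cond_7]; rule 12 [sore_throat AND isolate AND chest_pain -> discharge_ok]; rule 14 [culture_positive AND rash -> hydration_advised]; rule 15 [age_over_65 AND rash -> fever_present]. Adds high_risk, cond_7, discharge_ok, hydration_advised, fever_present.
Round 2: rule 5 [discharge_ok AND o2_sat_low -> cough]; rule 6 [hydration_advised AND fever_present -> exposure_confirmed]. Adds cough, exposure_confirmed.
Round 3: rule 8 [exposure_confirmed AND high_risk -> followup_48h]. Adds followup_48h.
Round 4: rule 4 [followup_48h AND o2_sat_low AND admit -> immunocompromised]. Adds immunocompromised.
Round 5: rule 11 [immunocompromised AND cough -> notify_public_health]. Adds notify_public_health.
Round 6: rule 3 [notify_public_health -> rapid_test_pos]. Adds rapid_test_pos.
Closure: {admit, age_over_65, chest_pain, cond_7, cough, culture_positive, discharge_ok, exposure_confirmed, fever_present, followup_48h, high_risk, hydration_advised, immunocompromised, isolate, notify_public_health, o2_sat_low, order_pcr, order_xray, rapid_test_pos, rash, sore_throat, start_antiviral} — 22 facts.

22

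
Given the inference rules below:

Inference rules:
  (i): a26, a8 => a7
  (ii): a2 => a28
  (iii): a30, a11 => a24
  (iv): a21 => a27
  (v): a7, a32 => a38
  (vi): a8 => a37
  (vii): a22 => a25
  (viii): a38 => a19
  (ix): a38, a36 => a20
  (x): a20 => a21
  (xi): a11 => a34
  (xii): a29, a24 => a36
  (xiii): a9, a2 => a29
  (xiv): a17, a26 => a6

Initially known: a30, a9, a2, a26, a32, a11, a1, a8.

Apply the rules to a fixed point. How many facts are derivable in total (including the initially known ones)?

Round 1 — (i), (ii), (iii), (vi), (xi), (xiii), derive a7, a28, a24, a37, a34, a29.
Round 2 — (v), (xii), derive a38, a36.
Round 3 — (viii), (ix), derive a19, a20.
Round 4 — (x), derive a21.
Round 5 — (iv), derive a27.
Closure: {a1, a11, a19, a2, a20, a21, a24, a26, a27, a28, a29, a30, a32, a34, a36, a37, a38, a7, a8, a9} — 20 facts.

20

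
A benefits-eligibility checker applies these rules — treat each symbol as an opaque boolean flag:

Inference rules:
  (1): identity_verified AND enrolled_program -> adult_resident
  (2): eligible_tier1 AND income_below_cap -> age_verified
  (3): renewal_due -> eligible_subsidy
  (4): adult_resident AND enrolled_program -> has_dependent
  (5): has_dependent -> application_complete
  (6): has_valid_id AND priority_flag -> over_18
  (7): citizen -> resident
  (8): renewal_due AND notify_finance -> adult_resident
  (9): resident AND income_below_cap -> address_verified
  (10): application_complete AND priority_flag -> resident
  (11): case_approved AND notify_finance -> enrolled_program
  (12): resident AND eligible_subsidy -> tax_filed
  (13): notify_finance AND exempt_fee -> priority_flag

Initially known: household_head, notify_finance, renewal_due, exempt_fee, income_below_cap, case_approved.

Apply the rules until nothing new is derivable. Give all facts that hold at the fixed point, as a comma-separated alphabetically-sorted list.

address_verified, adult_resident, application_complete, case_approved, eligible_subsidy, enrolled_program, exempt_fee, has_dependent, household_head, income_below_cap, notify_finance, priority_flag, renewal_due, resident, tax_filed

Round 1: (3) [renewal_due -> eligible_subsidy]; (8) [renewal_due AND notify_finance -> adult_resident]; (11) [case_approved AND notify_finance -> enrolled_program]; (13) [notify_finance AND exempt_fee -> priority_flag]. Adds eligible_subsidy, adult_resident, enrolled_program, priority_flag.
Round 2: (4) [adult_resident AND enrolled_program -> has_dependent]. Adds has_dependent.
Round 3: (5) [has_dependent -> application_complete]. Adds application_complete.
Round 4: (10) [application_complete AND priority_flag -> resident]. Adds resident.
Round 5: (9) [resident AND income_below_cap -> address_verified]; (12) [resident AND eligible_subsidy -> tax_filed]. Adds address_verified, tax_filed.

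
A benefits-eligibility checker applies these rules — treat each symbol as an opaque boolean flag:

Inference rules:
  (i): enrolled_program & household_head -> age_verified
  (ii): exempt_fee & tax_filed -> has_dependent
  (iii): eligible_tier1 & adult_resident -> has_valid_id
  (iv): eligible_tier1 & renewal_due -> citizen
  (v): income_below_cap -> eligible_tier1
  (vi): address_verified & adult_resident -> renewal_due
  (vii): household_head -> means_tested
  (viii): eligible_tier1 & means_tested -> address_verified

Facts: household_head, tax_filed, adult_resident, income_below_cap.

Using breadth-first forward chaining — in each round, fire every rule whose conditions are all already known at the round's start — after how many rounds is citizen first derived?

[1] (v) [income_below_cap -> eligible_tier1]; (vii) [household_head -> means_tested]. ⇒ new: eligible_tier1, means_tested.
[2] (iii) [eligible_tier1 & adult_resident -> has_valid_id]; (viii) [eligible_tier1 & means_tested -> address_verified]. ⇒ new: has_valid_id, address_verified.
[3] (vi) [address_verified & adult_resident -> renewal_due]. ⇒ new: renewal_due.
[4] (iv) [eligible_tier1 & renewal_due -> citizen]. ⇒ new: citizen.
citizen first appears in round 4.

4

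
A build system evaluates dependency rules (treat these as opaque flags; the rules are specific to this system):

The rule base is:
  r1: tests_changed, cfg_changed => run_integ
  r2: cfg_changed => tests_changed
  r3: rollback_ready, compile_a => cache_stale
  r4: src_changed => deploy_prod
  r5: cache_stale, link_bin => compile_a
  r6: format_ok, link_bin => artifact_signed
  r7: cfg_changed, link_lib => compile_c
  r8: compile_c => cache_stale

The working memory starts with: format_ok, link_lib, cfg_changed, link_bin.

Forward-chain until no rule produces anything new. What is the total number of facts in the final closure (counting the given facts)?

Round 1 — r2, r6, r7, derive tests_changed, artifact_signed, compile_c.
Round 2 — r1, r8, derive run_integ, cache_stale.
Round 3 — r5, derive compile_a.
Closure: {artifact_signed, cache_stale, cfg_changed, compile_a, compile_c, format_ok, link_bin, link_lib, run_integ, tests_changed} — 10 facts.

10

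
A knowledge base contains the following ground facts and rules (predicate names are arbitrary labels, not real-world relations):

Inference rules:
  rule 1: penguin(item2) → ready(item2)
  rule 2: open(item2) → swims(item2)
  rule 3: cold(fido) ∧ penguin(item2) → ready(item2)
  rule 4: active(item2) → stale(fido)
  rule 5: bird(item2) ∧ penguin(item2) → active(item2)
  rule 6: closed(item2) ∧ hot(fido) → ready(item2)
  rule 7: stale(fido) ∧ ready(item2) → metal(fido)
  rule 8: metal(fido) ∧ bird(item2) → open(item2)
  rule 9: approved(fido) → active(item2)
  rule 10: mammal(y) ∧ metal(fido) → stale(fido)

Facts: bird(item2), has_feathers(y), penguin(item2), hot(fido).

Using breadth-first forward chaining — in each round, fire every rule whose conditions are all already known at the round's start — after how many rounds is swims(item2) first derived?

Round 1: rule 1 [penguin(item2) → ready(item2)]; rule 5 [bird(item2) ∧ penguin(item2) → active(item2)]. Adds ready(item2), active(item2).
Round 2: rule 4 [active(item2) → stale(fido)]. Adds stale(fido).
Round 3: rule 7 [stale(fido) ∧ ready(item2) → metal(fido)]. Adds metal(fido).
Round 4: rule 8 [metal(fido) ∧ bird(item2) → open(item2)]. Adds open(item2).
Round 5: rule 2 [open(item2) → swims(item2)]. Adds swims(item2).
swims(item2) first appears in round 5.

5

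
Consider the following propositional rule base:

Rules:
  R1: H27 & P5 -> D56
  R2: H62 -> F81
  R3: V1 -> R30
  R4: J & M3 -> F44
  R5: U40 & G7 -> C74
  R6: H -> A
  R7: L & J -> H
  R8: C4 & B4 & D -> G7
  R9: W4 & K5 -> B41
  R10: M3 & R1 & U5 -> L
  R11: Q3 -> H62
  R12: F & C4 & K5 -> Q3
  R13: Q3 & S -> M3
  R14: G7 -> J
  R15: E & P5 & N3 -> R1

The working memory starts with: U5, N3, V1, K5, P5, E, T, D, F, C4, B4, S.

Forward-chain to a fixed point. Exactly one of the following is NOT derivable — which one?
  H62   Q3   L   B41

Round 1 fires R3, R8, R12, R15, giving R30, G7, Q3, R1.
Round 2 fires R11, R13, R14, giving H62, M3, J.
Round 3 fires R2, R4, R10, giving F81, F44, L.
Round 4 fires R7, giving H.
Round 5 fires R6, giving A.
Derived: Q3 (round 1), L (round 3), H62 (round 2). B41 never appears in any round.

B41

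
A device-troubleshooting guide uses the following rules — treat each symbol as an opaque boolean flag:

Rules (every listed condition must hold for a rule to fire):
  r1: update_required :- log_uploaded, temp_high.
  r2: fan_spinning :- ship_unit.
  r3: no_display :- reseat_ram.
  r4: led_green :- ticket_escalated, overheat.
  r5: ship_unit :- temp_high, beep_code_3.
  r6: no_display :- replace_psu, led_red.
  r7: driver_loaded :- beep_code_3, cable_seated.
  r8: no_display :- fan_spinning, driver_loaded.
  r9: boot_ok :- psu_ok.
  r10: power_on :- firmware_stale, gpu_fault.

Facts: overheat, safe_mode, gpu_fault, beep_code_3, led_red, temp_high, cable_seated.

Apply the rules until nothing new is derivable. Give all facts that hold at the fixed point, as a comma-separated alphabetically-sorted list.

Round 1 fires r5, r7, giving ship_unit, driver_loaded.
Round 2 fires r2, giving fan_spinning.
Round 3 fires r8, giving no_display.

beep_code_3, cable_seated, driver_loaded, fan_spinning, gpu_fault, led_red, no_display, overheat, safe_mode, ship_unit, temp_high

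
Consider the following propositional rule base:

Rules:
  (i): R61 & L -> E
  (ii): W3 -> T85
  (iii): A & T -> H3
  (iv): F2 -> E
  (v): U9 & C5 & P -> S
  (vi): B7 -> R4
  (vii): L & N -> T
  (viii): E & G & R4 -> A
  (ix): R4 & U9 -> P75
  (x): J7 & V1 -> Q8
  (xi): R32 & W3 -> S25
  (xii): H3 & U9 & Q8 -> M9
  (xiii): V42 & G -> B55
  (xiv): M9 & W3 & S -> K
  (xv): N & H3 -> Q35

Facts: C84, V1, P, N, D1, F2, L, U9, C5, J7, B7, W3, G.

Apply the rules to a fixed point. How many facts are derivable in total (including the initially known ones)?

Round 1: (ii) [W3 -> T85]; (iv) [F2 -> E]; (v) [U9 & C5 & P -> S]; (vi) [B7 -> R4]; (vii) [L & N -> T]; (x) [J7 & V1 -> Q8]. New: T85, E, S, R4, T, Q8.
Round 2: (viii) [E & G & R4 -> A]; (ix) [R4 & U9 -> P75]. New: A, P75.
Round 3: (iii) [A & T -> H3]. New: H3.
Round 4: (xii) [H3 & U9 & Q8 -> M9]; (xv) [N & H3 -> Q35]. New: M9, Q35.
Round 5: (xiv) [M9 & W3 & S -> K]. New: K.
Closure: {A, B7, C5, C84, D1, E, F2, G, H3, J7, K, L, M9, N, P, P75, Q35, Q8, R4, S, T, T85, U9, V1, W3} — 25 facts.

25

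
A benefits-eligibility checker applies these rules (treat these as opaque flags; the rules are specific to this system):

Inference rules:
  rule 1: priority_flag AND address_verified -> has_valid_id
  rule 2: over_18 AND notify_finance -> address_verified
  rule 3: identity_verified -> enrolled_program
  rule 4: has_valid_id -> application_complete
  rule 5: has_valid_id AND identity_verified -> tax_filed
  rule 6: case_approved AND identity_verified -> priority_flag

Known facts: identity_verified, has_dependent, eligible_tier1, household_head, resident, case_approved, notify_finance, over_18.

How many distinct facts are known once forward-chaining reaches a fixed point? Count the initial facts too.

14

Round 1 — rule 2, rule 3, rule 6, derive address_verified, enrolled_program, priority_flag.
Round 2 — rule 1, derive has_valid_id.
Round 3 — rule 4, rule 5, derive application_complete, tax_filed.
Closure: {address_verified, application_complete, case_approved, eligible_tier1, enrolled_program, has_dependent, has_valid_id, household_head, identity_verified, notify_finance, over_18, priority_flag, resident, tax_filed} — 14 facts.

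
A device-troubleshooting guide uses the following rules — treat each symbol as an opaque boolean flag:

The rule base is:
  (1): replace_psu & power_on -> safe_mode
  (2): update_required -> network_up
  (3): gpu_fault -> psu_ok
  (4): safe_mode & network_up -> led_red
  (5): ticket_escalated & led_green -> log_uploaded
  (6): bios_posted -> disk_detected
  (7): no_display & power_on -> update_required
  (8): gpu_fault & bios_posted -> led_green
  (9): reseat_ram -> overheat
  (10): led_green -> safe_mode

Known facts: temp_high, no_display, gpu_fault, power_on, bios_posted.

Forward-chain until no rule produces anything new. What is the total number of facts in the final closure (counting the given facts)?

12

[1] (3) [gpu_fault -> psu_ok]; (6) [bios_posted -> disk_detected]; (7) [no_display & power_on -> update_required]; (8) [gpu_fault & bios_posted -> led_green]. ⇒ new: psu_ok, disk_detected, update_required, led_green.
[2] (2) [update_required -> network_up]; (10) [led_green -> safe_mode]. ⇒ new: network_up, safe_mode.
[3] (4) [safe_mode & network_up -> led_red]. ⇒ new: led_red.
Closure: {bios_posted, disk_detected, gpu_fault, led_green, led_red, network_up, no_display, power_on, psu_ok, safe_mode, temp_high, update_required} — 12 facts.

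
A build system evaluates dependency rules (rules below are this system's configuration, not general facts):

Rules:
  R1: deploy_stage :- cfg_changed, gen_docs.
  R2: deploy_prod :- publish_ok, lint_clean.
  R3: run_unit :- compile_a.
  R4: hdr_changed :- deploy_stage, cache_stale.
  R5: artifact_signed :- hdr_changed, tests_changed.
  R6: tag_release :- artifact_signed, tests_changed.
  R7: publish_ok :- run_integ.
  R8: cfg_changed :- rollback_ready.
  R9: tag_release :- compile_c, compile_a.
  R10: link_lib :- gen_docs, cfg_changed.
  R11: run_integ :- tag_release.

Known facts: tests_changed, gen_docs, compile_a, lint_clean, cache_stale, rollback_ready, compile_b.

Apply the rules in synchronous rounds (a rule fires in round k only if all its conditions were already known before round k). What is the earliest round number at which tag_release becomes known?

Round 1 — R3, R8, derive run_unit, cfg_changed.
Round 2 — R1, R10, derive deploy_stage, link_lib.
Round 3 — R4, derive hdr_changed.
Round 4 — R5, derive artifact_signed.
Round 5 — R6, derive tag_release.
tag_release first appears in round 5.

5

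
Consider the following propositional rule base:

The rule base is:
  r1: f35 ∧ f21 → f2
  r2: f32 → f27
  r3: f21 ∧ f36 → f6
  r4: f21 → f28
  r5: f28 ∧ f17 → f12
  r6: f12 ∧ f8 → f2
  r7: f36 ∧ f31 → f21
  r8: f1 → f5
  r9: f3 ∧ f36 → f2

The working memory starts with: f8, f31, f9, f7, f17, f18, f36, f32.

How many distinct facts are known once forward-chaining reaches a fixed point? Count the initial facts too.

14

Round 1 fires r2, r7, giving f27, f21.
Round 2 fires r3, r4, giving f6, f28.
Round 3 fires r5, giving f12.
Round 4 fires r6, giving f2.
Closure: {f12, f17, f18, f2, f21, f27, f28, f31, f32, f36, f6, f7, f8, f9} — 14 facts.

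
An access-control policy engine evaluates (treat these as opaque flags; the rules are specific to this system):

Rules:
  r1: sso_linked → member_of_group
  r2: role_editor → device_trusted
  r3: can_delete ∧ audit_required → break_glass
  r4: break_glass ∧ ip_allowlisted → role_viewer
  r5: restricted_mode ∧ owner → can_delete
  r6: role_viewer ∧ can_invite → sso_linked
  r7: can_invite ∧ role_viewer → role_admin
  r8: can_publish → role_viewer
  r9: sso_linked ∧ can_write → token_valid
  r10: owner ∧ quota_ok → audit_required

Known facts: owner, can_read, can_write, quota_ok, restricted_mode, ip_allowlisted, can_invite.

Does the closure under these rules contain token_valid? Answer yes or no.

Round 1: r5 [restricted_mode ∧ owner → can_delete]; r10 [owner ∧ quota_ok → audit_required]. New: can_delete, audit_required.
Round 2: r3 [can_delete ∧ audit_required → break_glass]. New: break_glass.
Round 3: r4 [break_glass ∧ ip_allowlisted → role_viewer]. New: role_viewer.
Round 4: r6 [role_viewer ∧ can_invite → sso_linked]; r7 [can_invite ∧ role_viewer → role_admin]. New: sso_linked, role_admin.
Round 5: r1 [sso_linked → member_of_group]; r9 [sso_linked ∧ can_write → token_valid]. New: member_of_group, token_valid.
token_valid appears in round 5, so it is derivable.

yes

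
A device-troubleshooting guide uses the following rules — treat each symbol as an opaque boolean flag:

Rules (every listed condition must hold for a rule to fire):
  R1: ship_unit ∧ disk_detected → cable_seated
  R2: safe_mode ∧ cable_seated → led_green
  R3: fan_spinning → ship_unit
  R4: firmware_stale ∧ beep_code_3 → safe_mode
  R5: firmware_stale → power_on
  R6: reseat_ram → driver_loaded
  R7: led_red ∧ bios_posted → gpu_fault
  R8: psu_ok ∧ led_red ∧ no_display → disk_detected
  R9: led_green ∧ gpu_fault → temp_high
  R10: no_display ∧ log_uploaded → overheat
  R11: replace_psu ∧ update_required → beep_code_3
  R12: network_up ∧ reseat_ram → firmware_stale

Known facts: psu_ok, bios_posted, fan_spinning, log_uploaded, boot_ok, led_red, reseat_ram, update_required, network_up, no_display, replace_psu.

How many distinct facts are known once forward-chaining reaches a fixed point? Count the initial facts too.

23

[1] R3 [fan_spinning → ship_unit]; R6 [reseat_ram → driver_loaded]; R7 [led_red ∧ bios_posted → gpu_fault]; R8 [psu_ok ∧ led_red ∧ no_display → disk_detected]; R10 [no_display ∧ log_uploaded → overheat]; R11 [replace_psu ∧ update_required → beep_code_3]; R12 [network_up ∧ reseat_ram → firmware_stale]. ⇒ new: ship_unit, driver_loaded, gpu_fault, disk_detected, overheat, beep_code_3, firmware_stale.
[2] R1 [ship_unit ∧ disk_detected → cable_seated]; R4 [firmware_stale ∧ beep_code_3 → safe_mode]; R5 [firmware_stale → power_on]. ⇒ new: cable_seated, safe_mode, power_on.
[3] R2 [safe_mode ∧ cable_seated → led_green]. ⇒ new: led_green.
[4] R9 [led_green ∧ gpu_fault → temp_high]. ⇒ new: temp_high.
Closure: {beep_code_3, bios_posted, boot_ok, cable_seated, disk_detected, driver_loaded, fan_spinning, firmware_stale, gpu_fault, led_green, led_red, log_uploaded, network_up, no_display, overheat, power_on, psu_ok, replace_psu, reseat_ram, safe_mode, ship_unit, temp_high, update_required} — 23 facts.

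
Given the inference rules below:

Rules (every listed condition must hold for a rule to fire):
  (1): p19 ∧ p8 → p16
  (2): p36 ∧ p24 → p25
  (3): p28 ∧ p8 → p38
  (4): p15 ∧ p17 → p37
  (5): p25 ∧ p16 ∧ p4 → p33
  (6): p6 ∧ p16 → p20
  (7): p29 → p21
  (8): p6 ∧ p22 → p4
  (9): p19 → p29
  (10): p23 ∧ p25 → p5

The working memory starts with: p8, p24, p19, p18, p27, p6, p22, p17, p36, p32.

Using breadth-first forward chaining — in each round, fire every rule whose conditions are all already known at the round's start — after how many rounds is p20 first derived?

Round 1: (1) [p19 ∧ p8 → p16]; (2) [p36 ∧ p24 → p25]; (8) [p6 ∧ p22 → p4]; (9) [p19 → p29]. New: p16, p25, p4, p29.
Round 2: (5) [p25 ∧ p16 ∧ p4 → p33]; (6) [p6 ∧ p16 → p20]; (7) [p29 → p21]. New: p33, p20, p21.
p20 first appears in round 2.

2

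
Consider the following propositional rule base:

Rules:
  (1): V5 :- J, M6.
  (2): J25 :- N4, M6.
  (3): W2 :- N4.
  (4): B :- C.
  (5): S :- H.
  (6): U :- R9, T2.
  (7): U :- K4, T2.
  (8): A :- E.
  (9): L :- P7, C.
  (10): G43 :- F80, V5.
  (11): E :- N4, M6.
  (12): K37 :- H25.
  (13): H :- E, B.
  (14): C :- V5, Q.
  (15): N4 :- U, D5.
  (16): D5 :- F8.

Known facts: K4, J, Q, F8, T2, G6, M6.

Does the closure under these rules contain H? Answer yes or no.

yes

Round 1: (1) [V5 :- J, M6.]; (7) [U :- K4, T2.]; (16) [D5 :- F8.]. New: V5, U, D5.
Round 2: (14) [C :- V5, Q.]; (15) [N4 :- U, D5.]. New: C, N4.
Round 3: (2) [J25 :- N4, M6.]; (3) [W2 :- N4.]; (4) [B :- C.]; (11) [E :- N4, M6.]. New: J25, W2, B, E.
Round 4: (8) [A :- E.]; (13) [H :- E, B.]. New: A, H.
Round 5: (5) [S :- H.]. New: S.
H appears in round 4, so it is derivable.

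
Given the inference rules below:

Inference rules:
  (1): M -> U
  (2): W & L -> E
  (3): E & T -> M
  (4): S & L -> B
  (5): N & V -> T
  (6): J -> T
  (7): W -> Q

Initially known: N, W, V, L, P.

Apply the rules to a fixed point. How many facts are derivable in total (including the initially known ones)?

[1] (2) [W & L -> E]; (5) [N & V -> T]; (7) [W -> Q]. ⇒ new: E, T, Q.
[2] (3) [E & T -> M]. ⇒ new: M.
[3] (1) [M -> U]. ⇒ new: U.
Closure: {E, L, M, N, P, Q, T, U, V, W} — 10 facts.

10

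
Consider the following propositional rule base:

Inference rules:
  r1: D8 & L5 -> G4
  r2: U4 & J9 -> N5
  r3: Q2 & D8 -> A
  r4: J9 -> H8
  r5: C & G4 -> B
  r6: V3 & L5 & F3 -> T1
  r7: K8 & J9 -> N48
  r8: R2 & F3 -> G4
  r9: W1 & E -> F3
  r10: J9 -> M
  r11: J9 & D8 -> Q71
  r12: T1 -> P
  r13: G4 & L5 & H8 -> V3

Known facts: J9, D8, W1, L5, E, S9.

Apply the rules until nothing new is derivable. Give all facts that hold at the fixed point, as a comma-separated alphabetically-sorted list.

D8, E, F3, G4, H8, J9, L5, M, P, Q71, S9, T1, V3, W1

Round 1 — r1, r4, r9, r10, r11, derive G4, H8, F3, M, Q71.
Round 2 — r13, derive V3.
Round 3 — r6, derive T1.
Round 4 — r12, derive P.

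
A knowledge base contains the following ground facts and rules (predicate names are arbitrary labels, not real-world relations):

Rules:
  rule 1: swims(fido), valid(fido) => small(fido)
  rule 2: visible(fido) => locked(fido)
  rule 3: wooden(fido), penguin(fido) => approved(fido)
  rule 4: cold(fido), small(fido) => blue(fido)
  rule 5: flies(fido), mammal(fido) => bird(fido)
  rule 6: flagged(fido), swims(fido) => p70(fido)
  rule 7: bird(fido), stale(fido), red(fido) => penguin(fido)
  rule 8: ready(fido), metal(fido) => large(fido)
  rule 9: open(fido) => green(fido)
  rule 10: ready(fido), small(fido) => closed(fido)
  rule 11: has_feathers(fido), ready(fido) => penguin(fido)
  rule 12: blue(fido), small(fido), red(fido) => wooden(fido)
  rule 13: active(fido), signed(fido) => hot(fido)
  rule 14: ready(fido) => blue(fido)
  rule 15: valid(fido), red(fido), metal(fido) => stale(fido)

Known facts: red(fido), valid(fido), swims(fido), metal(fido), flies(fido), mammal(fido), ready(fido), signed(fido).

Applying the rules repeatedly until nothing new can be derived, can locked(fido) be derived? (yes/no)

no

[1] rule 1 [swims(fido), valid(fido) => small(fido)]; rule 5 [flies(fido), mammal(fido) => bird(fido)]; rule 8 [ready(fido), metal(fido) => large(fido)]; rule 14 [ready(fido) => blue(fido)]; rule 15 [valid(fido), red(fido), metal(fido) => stale(fido)]. ⇒ new: small(fido), bird(fido), large(fido), blue(fido), stale(fido).
[2] rule 7 [bird(fido), stale(fido), red(fido) => penguin(fido)]; rule 10 [ready(fido), small(fido) => closed(fido)]; rule 12 [blue(fido), small(fido), red(fido) => wooden(fido)]. ⇒ new: penguin(fido), closed(fido), wooden(fido).
[3] rule 3 [wooden(fido), penguin(fido) => approved(fido)]. ⇒ new: approved(fido).
Fixed point reached. locked(fido) is concluded only by rule 2; rule 2 needs visible(fido) (never derived).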